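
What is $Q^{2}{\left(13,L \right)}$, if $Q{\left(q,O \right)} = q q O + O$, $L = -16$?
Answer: $7398400$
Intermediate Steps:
$Q{\left(q,O \right)} = O + O q^{2}$ ($Q{\left(q,O \right)} = q^{2} O + O = O q^{2} + O = O + O q^{2}$)
$Q^{2}{\left(13,L \right)} = \left(- 16 \left(1 + 13^{2}\right)\right)^{2} = \left(- 16 \left(1 + 169\right)\right)^{2} = \left(\left(-16\right) 170\right)^{2} = \left(-2720\right)^{2} = 7398400$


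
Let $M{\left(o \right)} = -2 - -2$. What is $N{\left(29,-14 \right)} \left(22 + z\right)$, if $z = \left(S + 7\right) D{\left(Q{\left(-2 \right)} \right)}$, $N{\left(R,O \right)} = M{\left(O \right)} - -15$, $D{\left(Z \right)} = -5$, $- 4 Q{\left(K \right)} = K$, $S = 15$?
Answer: $-1320$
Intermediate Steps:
$M{\left(o \right)} = 0$ ($M{\left(o \right)} = -2 + 2 = 0$)
$Q{\left(K \right)} = - \frac{K}{4}$
$N{\left(R,O \right)} = 15$ ($N{\left(R,O \right)} = 0 - -15 = 0 + 15 = 15$)
$z = -110$ ($z = \left(15 + 7\right) \left(-5\right) = 22 \left(-5\right) = -110$)
$N{\left(29,-14 \right)} \left(22 + z\right) = 15 \left(22 - 110\right) = 15 \left(-88\right) = -1320$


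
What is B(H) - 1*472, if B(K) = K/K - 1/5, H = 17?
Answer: -2356/5 ≈ -471.20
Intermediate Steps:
B(K) = ⅘ (B(K) = 1 - 1*⅕ = 1 - ⅕ = ⅘)
B(H) - 1*472 = ⅘ - 1*472 = ⅘ - 472 = -2356/5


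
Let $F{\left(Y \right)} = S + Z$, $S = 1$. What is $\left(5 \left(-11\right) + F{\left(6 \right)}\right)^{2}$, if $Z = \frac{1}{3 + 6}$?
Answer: $\frac{235225}{81} \approx 2904.0$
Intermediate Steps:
$Z = \frac{1}{9} \approx 0.11111$
$F{\left(Y \right)} = \frac{10}{9}$ ($F{\left(Y \right)} = 1 + \frac{1}{9} = \frac{10}{9}$)
$\left(5 \left(-11\right) + F{\left(6 \right)}\right)^{2} = \left(5 \left(-11\right) + \frac{10}{9}\right)^{2} = \left(-55 + \frac{10}{9}\right)^{2} = \left(- \frac{485}{9}\right)^{2} = \frac{235225}{81}$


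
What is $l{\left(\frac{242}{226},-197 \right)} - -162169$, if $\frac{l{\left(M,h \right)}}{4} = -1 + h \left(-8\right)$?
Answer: $168469$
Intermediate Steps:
$l{\left(M,h \right)} = -4 - 32 h$ ($l{\left(M,h \right)} = 4 \left(-1 + h \left(-8\right)\right) = 4 \left(-1 - 8 h\right) = -4 - 32 h$)
$l{\left(\frac{242}{226},-197 \right)} - -162169 = \left(-4 - -6304\right) - -162169 = \left(-4 + 6304\right) + 162169 = 6300 + 162169 = 168469$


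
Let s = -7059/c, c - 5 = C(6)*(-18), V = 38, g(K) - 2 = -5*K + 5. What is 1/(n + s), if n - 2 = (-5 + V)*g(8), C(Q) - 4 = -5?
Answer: -23/32060 ≈ -0.00071741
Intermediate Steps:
g(K) = 7 - 5*K (g(K) = 2 + (-5*K + 5) = 2 + (5 - 5*K) = 7 - 5*K)
C(Q) = -1 (C(Q) = 4 - 5 = -1)
c = 23 (c = 5 - 1*(-18) = 5 + 18 = 23)
s = -7059/23 ≈ -306.91
n = -1087 (n = 2 + (-5 + 38)*(7 - 5*8) = 2 + 33*(7 - 40) = 2 + 33*(-33) = 2 - 1089 = -1087)
1/(n + s) = 1/(-1087 - 7059/23) = 1/(-32060/23) = -23/32060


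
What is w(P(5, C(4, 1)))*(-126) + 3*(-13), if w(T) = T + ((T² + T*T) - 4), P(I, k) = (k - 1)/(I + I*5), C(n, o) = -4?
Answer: 479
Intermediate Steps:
P(I, k) = (-1 + k)/(6*I) (P(I, k) = (-1 + k)/(I + 5*I) = (-1 + k)/((6*I)) = (-1 + k)*(1/(6*I)) = (-1 + k)/(6*I))
w(T) = -4 + T + 2*T² (w(T) = T + ((T² + T²) - 4) = T + (2*T² - 4) = T + (-4 + 2*T²) = -4 + T + 2*T²)
w(P(5, C(4, 1)))*(-126) + 3*(-13) = (-4 + (⅙)*(-1 - 4)/5 + 2*((⅙)*(-1 - 4)/5)²)*(-126) + 3*(-13) = (-4 + (⅙)*(⅕)*(-5) + 2*((⅙)*(⅕)*(-5))²)*(-126) - 39 = (-4 - ⅙ + 2*(-⅙)²)*(-126) - 39 = (-4 - ⅙ + 2*(1/36))*(-126) - 39 = (-4 - ⅙ + 1/18)*(-126) - 39 = -37/9*(-126) - 39 = 518 - 39 = 479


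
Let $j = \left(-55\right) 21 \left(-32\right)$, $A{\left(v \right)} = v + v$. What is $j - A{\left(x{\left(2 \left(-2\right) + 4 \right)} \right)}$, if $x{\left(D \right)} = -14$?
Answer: $36988$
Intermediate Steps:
$A{\left(v \right)} = 2 v$
$j = 36960$ ($j = \left(-1155\right) \left(-32\right) = 36960$)
$j - A{\left(x{\left(2 \left(-2\right) + 4 \right)} \right)} = 36960 - 2 \left(-14\right) = 36960 - -28 = 36960 + 28 = 36988$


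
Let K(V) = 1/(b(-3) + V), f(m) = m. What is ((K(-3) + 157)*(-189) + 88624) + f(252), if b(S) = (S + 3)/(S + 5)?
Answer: 59266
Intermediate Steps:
b(S) = (3 + S)/(5 + S)
K(V) = 1/V (K(V) = 1/((3 - 3)/(5 - 3) + V) = 1/(0/2 + V) = 1/((1/2)*0 + V) = 1/(0 + V) = 1/V)
((K(-3) + 157)*(-189) + 88624) + f(252) = ((1/(-3) + 157)*(-189) + 88624) + 252 = ((-1/3 + 157)*(-189) + 88624) + 252 = ((470/3)*(-189) + 88624) + 252 = (-29610 + 88624) + 252 = 59014 + 252 = 59266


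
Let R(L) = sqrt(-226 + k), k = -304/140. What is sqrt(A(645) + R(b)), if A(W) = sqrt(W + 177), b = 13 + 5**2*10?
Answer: sqrt(1225*sqrt(822) + 385*I*sqrt(2310))/35 ≈ 5.5262 + 1.3667*I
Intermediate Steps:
b = 263 (b = 13 + 25*10 = 13 + 250 = 263)
A(W) = sqrt(177 + W)
k = -76/35 (k = -304*1/140 = -76/35 ≈ -2.1714)
R(L) = 11*I*sqrt(2310)/35 (R(L) = sqrt(-226 - 76/35) = sqrt(-7986/35) = 11*I*sqrt(2310)/35)
sqrt(A(645) + R(b)) = sqrt(sqrt(177 + 645) + 11*I*sqrt(2310)/35) = sqrt(sqrt(822) + 11*I*sqrt(2310)/35)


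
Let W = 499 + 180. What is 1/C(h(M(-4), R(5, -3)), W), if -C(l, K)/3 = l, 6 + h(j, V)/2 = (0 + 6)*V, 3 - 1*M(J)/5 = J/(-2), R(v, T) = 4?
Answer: -1/108 ≈ -0.0092593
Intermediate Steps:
W = 679
M(J) = 15 + 5*J/2 (M(J) = 15 - 5*J/(-2) = 15 - 5*J*(-1)/2 = 15 - (-5)*J/2 = 15 + 5*J/2)
h(j, V) = -12 + 12*V (h(j, V) = -12 + 2*((0 + 6)*V) = -12 + 2*(6*V) = -12 + 12*V)
C(l, K) = -3*l
1/C(h(M(-4), R(5, -3)), W) = 1/(-3*(-12 + 12*4)) = 1/(-3*(-12 + 48)) = 1/(-3*36) = 1/(-108) = -1/108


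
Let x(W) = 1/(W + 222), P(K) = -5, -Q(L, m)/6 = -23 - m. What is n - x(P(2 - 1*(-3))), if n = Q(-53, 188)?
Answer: 274721/217 ≈ 1266.0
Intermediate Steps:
Q(L, m) = 138 + 6*m (Q(L, m) = -6*(-23 - m) = 138 + 6*m)
n = 1266 (n = 138 + 6*188 = 138 + 1128 = 1266)
x(W) = 1/(222 + W)
n - x(P(2 - 1*(-3))) = 1266 - 1/(222 - 5) = 1266 - 1/217 = 274721/217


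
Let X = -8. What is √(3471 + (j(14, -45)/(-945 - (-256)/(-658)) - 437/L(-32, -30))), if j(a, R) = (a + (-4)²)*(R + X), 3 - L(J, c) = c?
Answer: 4*√22778575746329337/10264089 ≈ 58.817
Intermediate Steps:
L(J, c) = 3 - c
j(a, R) = (-8 + R)*(16 + a) (j(a, R) = (a + (-4)²)*(R - 8) = (a + 16)*(-8 + R) = (16 + a)*(-8 + R) = (-8 + R)*(16 + a))
√(3471 + (j(14, -45)/(-945 - (-256)/(-658)) - 437/L(-32, -30))) = √(3471 + ((-128 - 8*14 + 16*(-45) - 45*14)/(-945 - (-256)/(-658)) - 437/(3 - 1*(-30)))) = √(3471 + ((-128 - 112 - 720 - 630)/(-945 - (-256)*(-1)/658) - 437/(3 + 30))) = √(3471 + (-1590/(-945 - 1*128/329) - 437/33)) = √(3471 + (-1590/(-945 - 128/329) - 437*1/33)) = √(3471 + (-1590/(-311033/329) - 437/33)) = √(3471 + (-1590*(-329/311033) - 437/33)) = √(3471 + (523110/311033 - 437/33)) = √(3471 - 118658791/10264089) = √(35507994128/10264089) = 4*√22778575746329337/10264089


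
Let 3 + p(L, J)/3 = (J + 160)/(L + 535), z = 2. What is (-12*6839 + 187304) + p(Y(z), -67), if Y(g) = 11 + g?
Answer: 57664675/548 ≈ 1.0523e+5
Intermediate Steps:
p(L, J) = -9 + 3*(160 + J)/(535 + L) (p(L, J) = -9 + 3*((J + 160)/(L + 535)) = -9 + 3*((160 + J)/(535 + L)) = -9 + 3*(160 + J)/(535 + L))
(-12*6839 + 187304) + p(Y(z), -67) = (-12*6839 + 187304) + 3*(-1445 - 67 - 3*(11 + 2))/(535 + (11 + 2)) = (-82068 + 187304) + 3*(-1445 - 67 - 3*13)/(535 + 13) = 105236 + 3*(-1445 - 67 - 39)/548 = 105236 + 3*(1/548)*(-1551) = 105236 - 4653/548 = 57664675/548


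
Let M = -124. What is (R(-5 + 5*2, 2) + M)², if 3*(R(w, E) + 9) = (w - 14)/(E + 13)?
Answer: 443556/25 ≈ 17742.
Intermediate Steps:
R(w, E) = -9 + (-14 + w)/(3*(13 + E)) (R(w, E) = -9 + ((w - 14)/(E + 13))/3 = -9 + ((-14 + w)/(13 + E))/3 = -9 + (-14 + w)/(3*(13 + E)))
(R(-5 + 5*2, 2) + M)² = ((-365 + (-5 + 5*2) - 27*2)/(3*(13 + 2)) - 124)² = ((⅓)*(-365 + (-5 + 10) - 54)/15 - 124)² = ((⅓)*(1/15)*(-365 + 5 - 54) - 124)² = ((⅓)*(1/15)*(-414) - 124)² = (-46/5 - 124)² = (-666/5)² = 443556/25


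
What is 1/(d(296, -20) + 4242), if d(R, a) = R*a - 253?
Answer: -1/1931 ≈ -0.00051787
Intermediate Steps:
d(R, a) = -253 + R*a
1/(d(296, -20) + 4242) = 1/((-253 + 296*(-20)) + 4242) = 1/((-253 - 5920) + 4242) = 1/(-6173 + 4242) = 1/(-1931) = -1/1931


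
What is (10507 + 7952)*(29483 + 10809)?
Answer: 743750028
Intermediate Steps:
(10507 + 7952)*(29483 + 10809) = 18459*40292 = 743750028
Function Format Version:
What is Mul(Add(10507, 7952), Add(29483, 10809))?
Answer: 743750028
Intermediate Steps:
Mul(Add(10507, 7952), Add(29483, 10809)) = Mul(18459, 40292) = 743750028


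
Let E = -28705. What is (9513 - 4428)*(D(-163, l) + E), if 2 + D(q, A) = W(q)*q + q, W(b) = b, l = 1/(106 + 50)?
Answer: -11700585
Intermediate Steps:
l = 1/156 ≈ 0.0064103
D(q, A) = -2 + q + q² (D(q, A) = -2 + (q*q + q) = -2 + (q² + q) = -2 + (q + q²) = -2 + q + q²)
(9513 - 4428)*(D(-163, l) + E) = (9513 - 4428)*((-2 - 163 + (-163)²) - 28705) = 5085*((-2 - 163 + 26569) - 28705) = 5085*(26404 - 28705) = 5085*(-2301) = -11700585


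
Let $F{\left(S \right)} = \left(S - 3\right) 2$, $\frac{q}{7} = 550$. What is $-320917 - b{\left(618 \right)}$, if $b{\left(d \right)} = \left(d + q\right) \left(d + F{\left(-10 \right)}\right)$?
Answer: $-2965973$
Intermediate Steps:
$q = 3850$ ($q = 7 \cdot 550 = 3850$)
$F{\left(S \right)} = -6 + 2 S$ ($F{\left(S \right)} = \left(-3 + S\right) 2 = -6 + 2 S$)
$b{\left(d \right)} = \left(-26 + d\right) \left(3850 + d\right)$ ($b{\left(d \right)} = \left(d + 3850\right) \left(d + \left(-6 + 2 \left(-10\right)\right)\right) = \left(3850 + d\right) \left(d - 26\right) = \left(3850 + d\right) \left(-26 + d\right) = \left(-26 + d\right) \left(3850 + d\right)$)
$-320917 - b{\left(618 \right)} = -320917 - \left(-100100 + 618^{2} + 3824 \cdot 618\right) = -320917 - \left(-100100 + 381924 + 2363232\right) = -320917 - 2645056 = -2965973$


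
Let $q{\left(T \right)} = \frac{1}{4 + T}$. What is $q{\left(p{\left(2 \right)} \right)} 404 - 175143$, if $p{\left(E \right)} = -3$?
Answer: $-174739$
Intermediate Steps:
$q{\left(p{\left(2 \right)} \right)} 404 - 175143 = \frac{1}{4 - 3} \cdot 404 - 175143 = 1^{-1} \cdot 404 - 175143 = 1 \cdot 404 - 175143 = 404 - 175143 = -174739$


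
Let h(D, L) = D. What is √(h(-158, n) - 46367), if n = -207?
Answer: 5*I*√1861 ≈ 215.7*I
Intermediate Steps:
√(h(-158, n) - 46367) = √(-158 - 46367) = √(-46525) = 5*I*√1861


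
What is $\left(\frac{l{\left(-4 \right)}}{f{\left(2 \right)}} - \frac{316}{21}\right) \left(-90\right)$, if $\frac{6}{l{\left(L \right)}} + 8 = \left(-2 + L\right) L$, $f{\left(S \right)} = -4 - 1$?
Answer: $\frac{38109}{28} \approx 1361.0$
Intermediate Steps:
$f{\left(S \right)} = -5$
$l{\left(L \right)} = \frac{6}{-8 + L \left(-2 + L\right)}$ ($l{\left(L \right)} = \frac{6}{-8 + \left(-2 + L\right) L} = \frac{6}{-8 + L \left(-2 + L\right)}$)
$\left(\frac{l{\left(-4 \right)}}{f{\left(2 \right)}} - \frac{316}{21}\right) \left(-90\right) = \left(\frac{6 \frac{1}{-8 + \left(-4\right)^{2} - -8}}{-5} - \frac{316}{21}\right) \left(-90\right) = \left(\frac{6}{-8 + 16 + 8} \left(- \frac{1}{5}\right) - \frac{316}{21}\right) \left(-90\right) = \left(\frac{6}{16} \left(- \frac{1}{5}\right) - \frac{316}{21}\right) \left(-90\right) = \left(6 \cdot \frac{1}{16} \left(- \frac{1}{5}\right) - \frac{316}{21}\right) \left(-90\right) = \left(\frac{3}{8} \left(- \frac{1}{5}\right) - \frac{316}{21}\right) \left(-90\right) = \left(- \frac{3}{40} - \frac{316}{21}\right) \left(-90\right) = \left(- \frac{12703}{840}\right) \left(-90\right) = \frac{38109}{28}$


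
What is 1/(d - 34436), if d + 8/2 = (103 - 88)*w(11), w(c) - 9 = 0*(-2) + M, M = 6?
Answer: -1/34215 ≈ -2.9227e-5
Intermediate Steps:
w(c) = 15 (w(c) = 9 + (0*(-2) + 6) = 9 + (0 + 6) = 9 + 6 = 15)
d = 221 (d = -4 + (103 - 88)*15 = -4 + 15*15 = -4 + 225 = 221)
1/(d - 34436) = 1/(221 - 34436) = 1/(-34215) = -1/34215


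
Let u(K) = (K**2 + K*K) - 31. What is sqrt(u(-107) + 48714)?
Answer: sqrt(71581) ≈ 267.55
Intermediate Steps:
u(K) = -31 + 2*K**2 (u(K) = (K**2 + K**2) - 31 = 2*K**2 - 31 = -31 + 2*K**2)
sqrt(u(-107) + 48714) = sqrt((-31 + 2*(-107)**2) + 48714) = sqrt((-31 + 2*11449) + 48714) = sqrt((-31 + 22898) + 48714) = sqrt(22867 + 48714) = sqrt(71581)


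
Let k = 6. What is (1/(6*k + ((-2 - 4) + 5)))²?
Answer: 1/1225 ≈ 0.00081633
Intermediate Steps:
(1/(6*k + ((-2 - 4) + 5)))² = (1/(6*6 + ((-2 - 4) + 5)))² = (1/(36 + (-6 + 5)))² = (1/(36 - 1))² = (1/35)² = 1/1225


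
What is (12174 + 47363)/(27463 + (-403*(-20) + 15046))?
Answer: 59537/50569 ≈ 1.1773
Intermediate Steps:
(12174 + 47363)/(27463 + (-403*(-20) + 15046)) = 59537/(27463 + (8060 + 15046)) = 59537/(27463 + 23106) = 59537/50569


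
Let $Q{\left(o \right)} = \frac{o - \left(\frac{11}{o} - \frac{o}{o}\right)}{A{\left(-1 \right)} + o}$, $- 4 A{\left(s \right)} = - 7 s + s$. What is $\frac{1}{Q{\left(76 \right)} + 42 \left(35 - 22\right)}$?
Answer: $\frac{5662}{3097293} \approx 0.001828$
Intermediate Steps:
$A{\left(s \right)} = \frac{3 s}{2}$ ($A{\left(s \right)} = - \frac{- 7 s + s}{4} = - \frac{\left(-6\right) s}{4} = \frac{3 s}{2}$)
$Q{\left(o \right)} = \frac{1 + o - \frac{11}{o}}{- \frac{3}{2} + o}$ ($Q{\left(o \right)} = \frac{o - \left(\frac{11}{o} - \frac{o}{o}\right)}{\frac{3}{2} \left(-1\right) + o} = \frac{o + \left(1 - \frac{11}{o}\right)}{- \frac{3}{2} + o} = \frac{1 + o - \frac{11}{o}}{- \frac{3}{2} + o}$)
$\frac{1}{Q{\left(76 \right)} + 42 \left(35 - 22\right)} = \frac{1}{\frac{2 \left(-11 + 76 + 76^{2}\right)}{76 \left(-3 + 2 \cdot 76\right)} + 42 \left(35 - 22\right)} = \frac{1}{2 \cdot \frac{1}{76} \frac{1}{-3 + 152} \left(-11 + 76 + 5776\right) + 42 \cdot 13} = \frac{1}{2 \cdot \frac{1}{76} \cdot \frac{1}{149} \cdot 5841 + 546} = \frac{1}{\frac{5841}{5662} + 546} = \frac{1}{\frac{3097293}{5662}} = \frac{5662}{3097293}$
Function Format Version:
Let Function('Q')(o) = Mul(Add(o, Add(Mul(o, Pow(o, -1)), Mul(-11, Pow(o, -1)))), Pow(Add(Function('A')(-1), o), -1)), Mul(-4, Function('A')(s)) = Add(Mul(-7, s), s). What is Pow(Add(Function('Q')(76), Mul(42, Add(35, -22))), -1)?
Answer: Rational(5662, 3097293) ≈ 0.0018280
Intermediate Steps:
Function('A')(s) = Mul(Rational(3, 2), s) (Function('A')(s) = Mul(Rational(-1, 4), Add(Mul(-7, s), s)) = Mul(Rational(-1, 4), Mul(-6, s)) = Mul(Rational(3, 2), s))
Function('Q')(o) = Mul(Pow(Add(Rational(-3, 2), o), -1), Add(1, o, Mul(-11, Pow(o, -1)))) (Function('Q')(o) = Mul(Add(o, Add(Mul(o, Pow(o, -1)), Mul(-11, Pow(o, -1)))), Pow(Add(Mul(Rational(3, 2), -1), o), -1)) = Mul(Add(o, Add(1, Mul(-11, Pow(o, -1)))), Pow(Add(Rational(-3, 2), o), -1)) = Mul(Add(1, o, Mul(-11, Pow(o, -1))), Pow(Add(Rational(-3, 2), o), -1)) = Mul(Pow(Add(Rational(-3, 2), o), -1), Add(1, o, Mul(-11, Pow(o, -1)))))
Pow(Add(Function('Q')(76), Mul(42, Add(35, -22))), -1) = Pow(Add(Mul(2, Pow(76, -1), Pow(Add(-3, Mul(2, 76)), -1), Add(-11, 76, Pow(76, 2))), Mul(42, Add(35, -22))), -1) = Pow(Add(Mul(2, Rational(1, 76), Pow(Add(-3, 152), -1), Add(-11, 76, 5776)), Mul(42, 13)), -1) = Pow(Add(Mul(2, Rational(1, 76), Pow(149, -1), 5841), 546), -1) = Pow(Add(Mul(2, Rational(1, 76), Rational(1, 149), 5841), 546), -1) = Pow(Add(Rational(5841, 5662), 546), -1) = Pow(Rational(3097293, 5662), -1) = Rational(5662, 3097293)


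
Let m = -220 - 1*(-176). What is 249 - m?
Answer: 293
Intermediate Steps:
m = -44 (m = -220 + 176 = -44)
249 - m = 249 - 1*(-44) = 249 + 44 = 293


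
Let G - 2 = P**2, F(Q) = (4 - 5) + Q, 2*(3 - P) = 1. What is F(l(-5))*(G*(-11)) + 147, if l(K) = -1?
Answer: 657/2 ≈ 328.50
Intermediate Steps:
P = 5/2 (P = 3 - 1/2*1 = 3 - 1/2 = 5/2 ≈ 2.5000)
F(Q) = -1 + Q
G = 33/4 (G = 2 + (5/2)**2 = 2 + 25/4 = 33/4 ≈ 8.2500)
F(l(-5))*(G*(-11)) + 147 = (-1 - 1)*((33/4)*(-11)) + 147 = -2*(-363/4) + 147 = 363/2 + 147 = 657/2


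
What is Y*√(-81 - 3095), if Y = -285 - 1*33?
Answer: -636*I*√794 ≈ -17921.0*I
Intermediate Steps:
Y = -318 (Y = -285 - 33 = -318)
Y*√(-81 - 3095) = -318*√(-81 - 3095) = -636*I*√794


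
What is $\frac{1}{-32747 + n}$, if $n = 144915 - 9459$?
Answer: $\frac{1}{102709} \approx 9.7362 \cdot 10^{-6}$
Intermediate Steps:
$n = 135456$ ($n = 144915 - 9459 = 135456$)
$\frac{1}{-32747 + n} = \frac{1}{-32747 + 135456} = \frac{1}{102709}$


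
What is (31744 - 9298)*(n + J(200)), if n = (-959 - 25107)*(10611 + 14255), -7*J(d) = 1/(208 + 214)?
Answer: -21488186968332975/1477 ≈ -1.4549e+13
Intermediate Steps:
J(d) = -1/2954 (J(d) = -1/(7*(208 + 214)) = -1/7/422 = -1/7*1/422 = -1/2954)
n = -648157156 (n = -26066*24866 = -648157156)
(31744 - 9298)*(n + J(200)) = (31744 - 9298)*(-648157156 - 1/2954) = 22446*(-1914656238825/2954) = -21488186968332975/1477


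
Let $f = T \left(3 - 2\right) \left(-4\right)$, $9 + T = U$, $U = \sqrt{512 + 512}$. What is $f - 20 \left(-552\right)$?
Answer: $10948$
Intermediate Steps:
$U = 32$ ($U = \sqrt{1024} = 32$)
$T = 23$ ($T = -9 + 32 = 23$)
$f = -92$ ($f = 23 \left(3 - 2\right) \left(-4\right) = 23 \cdot 1 \left(-4\right) = 23 \left(-4\right) = -92$)
$f - 20 \left(-552\right) = -92 - 20 \left(-552\right) = -92 - -11040 = -92 + 11040 = 10948$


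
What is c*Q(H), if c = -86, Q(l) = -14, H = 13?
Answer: 1204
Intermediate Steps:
c*Q(H) = -86*(-14) = 1204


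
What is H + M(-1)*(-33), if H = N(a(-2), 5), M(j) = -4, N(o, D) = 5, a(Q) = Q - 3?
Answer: 137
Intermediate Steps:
a(Q) = -3 + Q
H = 5
H + M(-1)*(-33) = 5 - 4*(-33) = 5 + 132 = 137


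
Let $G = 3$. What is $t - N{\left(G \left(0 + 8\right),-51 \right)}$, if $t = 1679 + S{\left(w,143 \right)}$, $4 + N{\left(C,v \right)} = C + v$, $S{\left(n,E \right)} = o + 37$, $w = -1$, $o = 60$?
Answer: $1807$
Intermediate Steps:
$S{\left(n,E \right)} = 97$ ($S{\left(n,E \right)} = 60 + 37 = 97$)
$N{\left(C,v \right)} = -4 + C + v$ ($N{\left(C,v \right)} = -4 + \left(C + v\right) = -4 + C + v$)
$t = 1776$ ($t = 1679 + 97 = 1776$)
$t - N{\left(G \left(0 + 8\right),-51 \right)} = 1776 - \left(-4 + 3 \left(0 + 8\right) - 51\right) = 1776 - \left(-4 + 3 \cdot 8 - 51\right) = 1776 - \left(-4 + 24 - 51\right) = 1776 - -31 = 1776 + 31 = 1807$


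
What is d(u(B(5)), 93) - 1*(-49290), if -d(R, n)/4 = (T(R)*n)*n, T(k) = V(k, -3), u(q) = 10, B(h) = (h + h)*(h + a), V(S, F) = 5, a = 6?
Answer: -123690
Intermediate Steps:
B(h) = 2*h*(6 + h) (B(h) = (h + h)*(h + 6) = (2*h)*(6 + h) = 2*h*(6 + h))
T(k) = 5
d(R, n) = -20*n² (d(R, n) = -4*5*n*n = -20*n²)
d(u(B(5)), 93) - 1*(-49290) = -20*93² - 1*(-49290) = -20*8649 + 49290 = -172980 + 49290 = -123690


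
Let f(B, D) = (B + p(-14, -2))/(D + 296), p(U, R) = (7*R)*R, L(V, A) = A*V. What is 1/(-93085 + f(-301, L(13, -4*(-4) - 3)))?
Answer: -155/14428266 ≈ -1.0743e-5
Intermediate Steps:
p(U, R) = 7*R²
f(B, D) = (28 + B)/(296 + D) (f(B, D) = (B + 7*(-2)²)/(D + 296) = (B + 7*4)/(296 + D) = (B + 28)/(296 + D) = (28 + B)/(296 + D))
1/(-93085 + f(-301, L(13, -4*(-4) - 3))) = 1/(-93085 + (28 - 301)/(296 + (-4*(-4) - 3)*13)) = 1/(-93085 - 273/(296 + (16 - 3)*13)) = 1/(-93085 - 273/(296 + 13*13)) = 1/(-93085 - 273/(296 + 169)) = 1/(-93085 - 273/465) = 1/(-93085 + (1/465)*(-273)) = 1/(-93085 - 91/155) = 1/(-14428266/155) = -155/14428266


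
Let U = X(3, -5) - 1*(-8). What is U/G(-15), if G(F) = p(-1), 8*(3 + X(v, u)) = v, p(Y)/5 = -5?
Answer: -43/200 ≈ -0.21500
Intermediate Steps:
p(Y) = -25 (p(Y) = 5*(-5) = -25)
X(v, u) = -3 + v/8
G(F) = -25
U = 43/8 (U = (-3 + (1/8)*3) - 1*(-8) = (-3 + 3/8) + 8 = -21/8 + 8 = 43/8 ≈ 5.3750)
U/G(-15) = (43/8)/(-25) = -1/25*43/8 = -43/200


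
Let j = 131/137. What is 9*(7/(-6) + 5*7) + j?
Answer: 83695/274 ≈ 305.46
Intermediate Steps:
j = 131/137 (j = 131*(1/137) = 131/137 ≈ 0.95620)
9*(7/(-6) + 5*7) + j = 9*(7/(-6) + 5*7) + 131/137 = 9*(7*(-⅙) + 35) + 131/137 = 9*(-7/6 + 35) + 131/137 = 9*(203/6) + 131/137 = 609/2 + 131/137 = 83695/274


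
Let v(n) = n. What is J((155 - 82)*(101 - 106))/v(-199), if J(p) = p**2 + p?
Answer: -132860/199 ≈ -667.64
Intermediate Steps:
J(p) = p + p**2
J((155 - 82)*(101 - 106))/v(-199) = (((155 - 82)*(101 - 106))*(1 + (155 - 82)*(101 - 106)))/(-199) = ((73*(-5))*(1 + 73*(-5)))*(-1/199) = -365*(1 - 365)*(-1/199) = -365*(-364)*(-1/199) = 132860*(-1/199) = -132860/199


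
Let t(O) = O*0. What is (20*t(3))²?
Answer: 0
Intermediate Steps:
t(O) = 0
(20*t(3))² = (20*0)² = 0² = 0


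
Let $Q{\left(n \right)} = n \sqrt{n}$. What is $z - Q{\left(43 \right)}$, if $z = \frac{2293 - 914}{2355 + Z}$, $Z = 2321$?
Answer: $\frac{197}{668} - 43 \sqrt{43} \approx -281.67$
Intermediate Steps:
$Q{\left(n \right)} = n^{\frac{3}{2}}$
$z = \frac{197}{668}$ ($z = \frac{2293 - 914}{2355 + 2321} = \frac{1379}{4676} = 1379 \cdot \frac{1}{4676} = \frac{197}{668} \approx 0.29491$)
$z - Q{\left(43 \right)} = \frac{197}{668} - 43^{\frac{3}{2}} = \frac{197}{668} - 43 \sqrt{43}$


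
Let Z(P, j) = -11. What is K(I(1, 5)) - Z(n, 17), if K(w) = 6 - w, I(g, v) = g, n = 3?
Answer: 16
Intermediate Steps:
K(I(1, 5)) - Z(n, 17) = (6 - 1*1) - 1*(-11) = (6 - 1) + 11 = 5 + 11 = 16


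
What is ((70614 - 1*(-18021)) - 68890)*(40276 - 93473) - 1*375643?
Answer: -1050750408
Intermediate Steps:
((70614 - 1*(-18021)) - 68890)*(40276 - 93473) - 1*375643 = ((70614 + 18021) - 68890)*(-53197) - 375643 = (88635 - 68890)*(-53197) - 375643 = 19745*(-53197) - 375643 = -1050374765 - 375643 = -1050750408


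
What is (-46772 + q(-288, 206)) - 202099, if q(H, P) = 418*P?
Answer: -162763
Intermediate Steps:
(-46772 + q(-288, 206)) - 202099 = (-46772 + 418*206) - 202099 = (-46772 + 86108) - 202099 = 39336 - 202099 = -162763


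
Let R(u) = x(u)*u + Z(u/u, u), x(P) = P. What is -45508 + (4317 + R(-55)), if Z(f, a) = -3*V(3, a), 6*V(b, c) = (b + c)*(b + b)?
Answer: -38010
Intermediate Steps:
V(b, c) = b*(b + c)/3 (V(b, c) = ((b + c)*(b + b))/6 = ((b + c)*(2*b))/6 = (2*b*(b + c))/6 = b*(b + c)/3)
Z(f, a) = -9 - 3*a (Z(f, a) = -3*(3 + a) = -9 - 3*a)
R(u) = -9 + u**2 - 3*u (R(u) = u*u + (-9 - 3*u) = u**2 + (-9 - 3*u) = -9 + u**2 - 3*u)
-45508 + (4317 + R(-55)) = -45508 + (4317 + (-9 + (-55)**2 - 3*(-55))) = -45508 + (4317 + (-9 + 3025 + 165)) = -45508 + (4317 + 3181) = -45508 + 7498 = -38010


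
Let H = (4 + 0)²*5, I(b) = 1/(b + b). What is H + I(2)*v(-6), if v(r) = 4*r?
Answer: 74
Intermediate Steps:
I(b) = 1/(2*b)
H = 80 (H = 4²*5 = 16*5 = 80)
H + I(2)*v(-6) = 80 + ((½)/2)*(4*(-6)) = 80 + ((½)*(½))*(-24) = 80 + (¼)*(-24) = 80 - 6 = 74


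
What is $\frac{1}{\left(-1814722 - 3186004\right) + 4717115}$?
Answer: $- \frac{1}{283611} \approx -3.526 \cdot 10^{-6}$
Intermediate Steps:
$\frac{1}{\left(-1814722 - 3186004\right) + 4717115} = \frac{1}{-5000726 + 4717115} = \frac{1}{-283611} = - \frac{1}{283611}$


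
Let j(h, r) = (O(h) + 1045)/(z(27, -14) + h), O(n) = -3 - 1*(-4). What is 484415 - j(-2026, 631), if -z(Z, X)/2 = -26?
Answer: 478118128/987 ≈ 4.8442e+5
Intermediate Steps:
z(Z, X) = 52 (z(Z, X) = -2*(-26) = 52)
O(n) = 1 (O(n) = -3 + 4 = 1)
j(h, r) = 1046/(52 + h) (j(h, r) = (1 + 1045)/(52 + h) = 1046/(52 + h))
484415 - j(-2026, 631) = 484415 - 1046/(52 - 2026) = 484415 - 1046/(-1974) = 484415 - 1046*(-1)/1974 = 484415 - 1*(-523/987) = 484415 + 523/987 = 478118128/987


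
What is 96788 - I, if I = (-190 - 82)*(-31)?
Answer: 88356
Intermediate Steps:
I = 8432 (I = -272*(-31) = 8432)
96788 - I = 96788 - 1*8432 = 96788 - 8432 = 88356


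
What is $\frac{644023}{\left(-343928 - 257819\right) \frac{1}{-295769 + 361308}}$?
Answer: $- \frac{42208623397}{601747} \approx -70144.0$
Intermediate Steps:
$\frac{644023}{\left(-343928 - 257819\right) \frac{1}{-295769 + 361308}} = \frac{644023}{\left(-601747\right) \frac{1}{65539}} = \frac{644023}{- \frac{601747}{65539}} = 644023 \left(- \frac{65539}{601747}\right) = - \frac{42208623397}{601747}$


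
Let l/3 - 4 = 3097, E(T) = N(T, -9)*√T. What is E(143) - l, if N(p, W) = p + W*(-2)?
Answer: -9303 + 161*√143 ≈ -7377.7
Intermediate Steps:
N(p, W) = p - 2*W
E(T) = √T*(18 + T) (E(T) = (T - 2*(-9))*√T = (T + 18)*√T = (18 + T)*√T = √T*(18 + T))
l = 9303 (l = 12 + 3*3097 = 12 + 9291 = 9303)
E(143) - l = √143*(18 + 143) - 1*9303 = √143*161 - 9303 = 161*√143 - 9303 = -9303 + 161*√143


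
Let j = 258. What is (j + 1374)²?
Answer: 2663424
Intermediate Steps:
(j + 1374)² = (258 + 1374)² = 1632² = 2663424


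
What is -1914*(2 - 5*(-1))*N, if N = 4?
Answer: -53592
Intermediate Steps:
-1914*(2 - 5*(-1))*N = -1914*(2 - 5*(-1))*4 = -1914*(2 + 5)*4 = -13398*4 = -1914*28 = -53592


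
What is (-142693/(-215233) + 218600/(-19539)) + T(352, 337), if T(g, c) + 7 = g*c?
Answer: 16090068658126/135659277 ≈ 1.1861e+5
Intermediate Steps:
T(g, c) = -7 + c*g (T(g, c) = -7 + g*c = -7 + c*g)
(-142693/(-215233) + 218600/(-19539)) + T(352, 337) = (-142693/(-215233) + 218600/(-19539)) + (-7 + 337*352) = (-142693*(-1/215233) + 218600*(-1/19539)) + (-7 + 118624) = (4603/6943 - 218600/19539) + 118617 = -1427801783/135659277 + 118617 = 16090068658126/135659277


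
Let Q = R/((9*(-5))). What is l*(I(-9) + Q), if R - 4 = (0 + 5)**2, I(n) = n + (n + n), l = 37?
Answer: -46028/45 ≈ -1022.8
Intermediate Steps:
I(n) = 3*n (I(n) = n + 2*n = 3*n)
R = 29 (R = 4 + (0 + 5)**2 = 4 + 5**2 = 4 + 25 = 29)
Q = -29/45 (Q = 29/((9*(-5))) = 29/(-45) = 29*(-1/45) = -29/45 ≈ -0.64444)
l*(I(-9) + Q) = 37*(3*(-9) - 29/45) = 37*(-27 - 29/45) = 37*(-1244/45) = -46028/45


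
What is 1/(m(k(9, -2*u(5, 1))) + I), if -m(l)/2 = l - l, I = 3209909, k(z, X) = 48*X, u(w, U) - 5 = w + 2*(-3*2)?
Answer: 1/3209909 ≈ 3.1154e-7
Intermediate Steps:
u(w, U) = -7 + w (u(w, U) = 5 + (w + 2*(-3*2)) = 5 + (w + 2*(-6)) = 5 + (w - 12) = 5 + (-12 + w) = -7 + w)
m(l) = 0 (m(l) = -2*(l - l) = -2*0 = 0)
1/(m(k(9, -2*u(5, 1))) + I) = 1/(0 + 3209909) = 1/3209909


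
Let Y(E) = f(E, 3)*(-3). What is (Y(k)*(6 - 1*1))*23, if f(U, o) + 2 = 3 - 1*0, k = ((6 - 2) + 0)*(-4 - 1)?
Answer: -345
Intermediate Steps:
k = -20 (k = (4 + 0)*(-5) = 4*(-5) = -20)
f(U, o) = 1 (f(U, o) = -2 + (3 - 1*0) = -2 + (3 + 0) = -2 + 3 = 1)
Y(E) = -3 (Y(E) = 1*(-3) = -3)
(Y(k)*(6 - 1*1))*23 = -3*(6 - 1*1)*23 = -3*(6 - 1)*23 = -3*5*23 = -15*23 = -345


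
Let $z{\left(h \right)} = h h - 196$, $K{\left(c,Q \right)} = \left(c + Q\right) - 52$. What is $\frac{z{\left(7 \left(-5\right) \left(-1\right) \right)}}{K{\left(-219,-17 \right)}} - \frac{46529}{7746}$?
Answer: $- \frac{395759}{41312} \approx -9.5798$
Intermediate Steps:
$K{\left(c,Q \right)} = -52 + Q + c$ ($K{\left(c,Q \right)} = \left(Q + c\right) - 52 = -52 + Q + c$)
$z{\left(h \right)} = -196 + h^{2}$ ($z{\left(h \right)} = h^{2} - 196 = -196 + h^{2}$)
$\frac{z{\left(7 \left(-5\right) \left(-1\right) \right)}}{K{\left(-219,-17 \right)}} - \frac{46529}{7746} = \frac{-196 + \left(7 \left(-5\right) \left(-1\right)\right)^{2}}{-52 - 17 - 219} - \frac{46529}{7746} = \frac{-196 + \left(\left(-35\right) \left(-1\right)\right)^{2}}{-288} - \frac{46529}{7746} = \left(-196 + 35^{2}\right) \left(- \frac{1}{288}\right) - \frac{46529}{7746} = \left(-196 + 1225\right) \left(- \frac{1}{288}\right) - \frac{46529}{7746} = 1029 \left(- \frac{1}{288}\right) - \frac{46529}{7746} = - \frac{343}{96} - \frac{46529}{7746} = - \frac{395759}{41312}$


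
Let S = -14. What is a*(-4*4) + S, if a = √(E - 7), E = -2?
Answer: -14 - 48*I ≈ -14.0 - 48.0*I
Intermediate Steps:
a = 3*I (a = √(-2 - 7) = √(-9) = 3*I ≈ 3.0*I)
a*(-4*4) + S = (3*I)*(-4*4) - 14 = (3*I)*(-16) - 14 = -48*I - 14 = -14 - 48*I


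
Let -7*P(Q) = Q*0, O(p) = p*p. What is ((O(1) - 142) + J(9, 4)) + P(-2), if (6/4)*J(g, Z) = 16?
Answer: -391/3 ≈ -130.33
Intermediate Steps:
J(g, Z) = 32/3 (J(g, Z) = (2/3)*16 = 32/3)
O(p) = p**2
P(Q) = 0 (P(Q) = -Q*0/7 = -1/7*0 = 0)
((O(1) - 142) + J(9, 4)) + P(-2) = ((1**2 - 142) + 32/3) + 0 = ((1 - 142) + 32/3) + 0 = (-141 + 32/3) + 0 = -391/3 + 0 = -391/3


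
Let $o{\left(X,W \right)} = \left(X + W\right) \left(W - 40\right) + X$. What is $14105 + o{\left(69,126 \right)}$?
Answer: $30944$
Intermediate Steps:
$o{\left(X,W \right)} = X + \left(-40 + W\right) \left(W + X\right)$ ($o{\left(X,W \right)} = \left(W + X\right) \left(-40 + W\right) + X = \left(-40 + W\right) \left(W + X\right) + X = X + \left(-40 + W\right) \left(W + X\right)$)
$14105 + o{\left(69,126 \right)} = 14105 + \left(126^{2} - 5040 - 2691 + 126 \cdot 69\right) = 14105 + \left(15876 - 5040 - 2691 + 8694\right) = 14105 + 16839 = 30944$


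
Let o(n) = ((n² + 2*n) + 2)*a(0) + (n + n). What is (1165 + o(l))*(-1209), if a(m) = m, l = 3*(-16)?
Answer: -1292421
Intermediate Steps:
l = -48
o(n) = 2*n (o(n) = ((n² + 2*n) + 2)*0 + (n + n) = (2 + n² + 2*n)*0 + 2*n = 0 + 2*n = 2*n)
(1165 + o(l))*(-1209) = (1165 + 2*(-48))*(-1209) = (1165 - 96)*(-1209) = 1069*(-1209) = -1292421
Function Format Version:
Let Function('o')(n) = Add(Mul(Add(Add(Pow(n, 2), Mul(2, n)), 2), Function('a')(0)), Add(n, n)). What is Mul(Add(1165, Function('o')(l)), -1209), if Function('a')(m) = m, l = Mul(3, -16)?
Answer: -1292421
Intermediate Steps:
l = -48
Function('o')(n) = Mul(2, n) (Function('o')(n) = Add(Mul(Add(Add(Pow(n, 2), Mul(2, n)), 2), 0), Add(n, n)) = Add(Mul(Add(2, Pow(n, 2), Mul(2, n)), 0), Mul(2, n)) = Add(0, Mul(2, n)) = Mul(2, n))
Mul(Add(1165, Function('o')(l)), -1209) = Mul(Add(1165, Mul(2, -48)), -1209) = Mul(Add(1165, -96), -1209) = Mul(1069, -1209) = -1292421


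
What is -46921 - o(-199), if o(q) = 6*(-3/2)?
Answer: -46912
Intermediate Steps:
o(q) = -9 (o(q) = 6*(-3*½) = 6*(-3/2) = -9)
-46921 - o(-199) = -46921 - 1*(-9) = -46921 + 9 = -46912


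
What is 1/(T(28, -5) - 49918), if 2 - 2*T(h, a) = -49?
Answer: -2/99785 ≈ -2.0043e-5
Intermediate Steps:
T(h, a) = 51/2 (T(h, a) = 1 - ½*(-49) = 1 + 49/2 = 51/2)
1/(T(28, -5) - 49918) = 1/(51/2 - 49918) = 1/(-99785/2) = -2/99785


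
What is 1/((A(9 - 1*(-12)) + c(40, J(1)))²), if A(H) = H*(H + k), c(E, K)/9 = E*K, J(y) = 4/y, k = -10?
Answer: 1/2792241 ≈ 3.5814e-7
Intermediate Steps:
c(E, K) = 9*E*K (c(E, K) = 9*(E*K) = 9*E*K)
A(H) = H*(-10 + H) (A(H) = H*(H - 10) = H*(-10 + H))
1/((A(9 - 1*(-12)) + c(40, J(1)))²) = 1/(((9 - 1*(-12))*(-10 + (9 - 1*(-12))) + 9*40*(4/1))²) = 1/(((9 + 12)*(-10 + (9 + 12)) + 9*40*(4*1))²) = 1/((21*(-10 + 21) + 9*40*4)²) = 1/((21*11 + 1440)²) = 1/((231 + 1440)²) = 1/(1671²) = 1/2792241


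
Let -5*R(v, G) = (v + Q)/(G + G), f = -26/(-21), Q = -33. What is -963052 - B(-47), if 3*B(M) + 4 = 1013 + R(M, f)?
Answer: -37572229/39 ≈ -9.6339e+5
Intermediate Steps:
f = 26/21 (f = -26*(-1/21) = 26/21 ≈ 1.2381)
R(v, G) = -(-33 + v)/(10*G) (R(v, G) = -(v - 33)/(5*(G + G)) = -(-33 + v)/(5*(2*G)) = -(-33 + v)*1/(2*G)/5 = -(-33 + v)/(10*G))
B(M) = 263033/780 - 7*M/260 (B(M) = -4/3 + (1013 + (33 - M)/(10*(26/21)))/3 = -4/3 + (1013 + (1/10)*(21/26)*(33 - M))/3 = -4/3 + (1013 + (693/260 - 21*M/260))/3 = -4/3 + (264073/260 - 21*M/260)/3 = -4/3 + (264073/780 - 7*M/260) = 263033/780 - 7*M/260)
-963052 - B(-47) = -963052 - (263033/780 - 7/260*(-47)) = -963052 - (263033/780 + 329/260) = -963052 - 1*13201/39 = -963052 - 13201/39 = -37572229/39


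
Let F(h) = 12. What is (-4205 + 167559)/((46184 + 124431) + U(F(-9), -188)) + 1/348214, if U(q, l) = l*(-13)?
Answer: 56882322815/60261566626 ≈ 0.94392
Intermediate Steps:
U(q, l) = -13*l
(-4205 + 167559)/((46184 + 124431) + U(F(-9), -188)) + 1/348214 = (-4205 + 167559)/((46184 + 124431) - 13*(-188)) + 1/348214 = 163354/(170615 + 2444) + 1/348214 = 163354/173059 + 1/348214 = 56882322815/60261566626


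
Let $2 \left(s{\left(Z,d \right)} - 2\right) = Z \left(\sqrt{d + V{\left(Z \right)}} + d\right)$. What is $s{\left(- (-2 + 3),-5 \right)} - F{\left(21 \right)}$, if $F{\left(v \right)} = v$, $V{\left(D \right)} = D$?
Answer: $- \frac{33}{2} - \frac{i \sqrt{6}}{2} \approx -16.5 - 1.2247 i$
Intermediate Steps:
$s{\left(Z,d \right)} = 2 + \frac{Z \left(d + \sqrt{Z + d}\right)}{2}$ ($s{\left(Z,d \right)} = 2 + \frac{Z \left(\sqrt{d + Z} + d\right)}{2} = 2 + \frac{Z \left(\sqrt{Z + d} + d\right)}{2} = 2 + \frac{Z \left(d + \sqrt{Z + d}\right)}{2}$)
$s{\left(- (-2 + 3),-5 \right)} - F{\left(21 \right)} = \left(2 + \frac{1}{2} \left(- (-2 + 3)\right) \left(-5\right) + \frac{- (-2 + 3) \sqrt{- (-2 + 3) - 5}}{2}\right) - 21 = \left(2 + \frac{1}{2} \left(\left(-1\right) 1\right) \left(-5\right) + \frac{\left(-1\right) 1 \sqrt{\left(-1\right) 1 - 5}}{2}\right) - 21 = \left(2 + \frac{1}{2} \left(-1\right) \left(-5\right) + \frac{1}{2} \left(-1\right) \sqrt{-1 - 5}\right) - 21 = \left(2 + \frac{5}{2} + \frac{1}{2} \left(-1\right) \sqrt{-6}\right) - 21 = \left(2 + \frac{5}{2} + \frac{1}{2} \left(-1\right) i \sqrt{6}\right) - 21 = \left(2 + \frac{5}{2} - \frac{i \sqrt{6}}{2}\right) - 21 = \left(\frac{9}{2} - \frac{i \sqrt{6}}{2}\right) - 21 = - \frac{33}{2} - \frac{i \sqrt{6}}{2}$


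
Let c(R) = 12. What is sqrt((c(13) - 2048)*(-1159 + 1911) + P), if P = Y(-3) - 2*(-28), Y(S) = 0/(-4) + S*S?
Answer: I*sqrt(1531007) ≈ 1237.3*I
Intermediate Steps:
Y(S) = S**2 (Y(S) = 0*(-1/4) + S**2 = 0 + S**2 = S**2)
P = 65 (P = (-3)**2 - 2*(-28) = 9 + 56 = 65)
sqrt((c(13) - 2048)*(-1159 + 1911) + P) = sqrt((12 - 2048)*(-1159 + 1911) + 65) = sqrt(-2036*752 + 65) = sqrt(-1531072 + 65) = sqrt(-1531007) = I*sqrt(1531007)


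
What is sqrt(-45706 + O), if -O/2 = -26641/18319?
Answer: 2*I*sqrt(3834326679827)/18319 ≈ 213.78*I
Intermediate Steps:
O = 53282/18319 (O = -(-53282)/18319 = -2*(-26641/18319) = 53282/18319 ≈ 2.9086)
sqrt(-45706 + O) = sqrt(-45706 + 53282/18319) = sqrt(-837234932/18319) = 2*I*sqrt(3834326679827)/18319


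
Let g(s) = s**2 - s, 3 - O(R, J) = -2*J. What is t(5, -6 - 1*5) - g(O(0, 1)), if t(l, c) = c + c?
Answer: -42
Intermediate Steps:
t(l, c) = 2*c
O(R, J) = 3 + 2*J (O(R, J) = 3 - (-2)*J = 3 + 2*J)
t(5, -6 - 1*5) - g(O(0, 1)) = 2*(-6 - 1*5) - (3 + 2*1)*(-1 + (3 + 2*1)) = 2*(-6 - 5) - (3 + 2)*(-1 + (3 + 2)) = 2*(-11) - 5*(-1 + 5) = -22 - 5*4 = -22 - 1*20 = -22 - 20 = -42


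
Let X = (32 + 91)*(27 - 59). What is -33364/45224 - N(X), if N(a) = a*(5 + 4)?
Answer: 400495403/11306 ≈ 35423.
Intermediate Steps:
X = -3936 (X = 123*(-32) = -3936)
N(a) = 9*a (N(a) = a*9 = 9*a)
-33364/45224 - N(X) = -33364/45224 - 9*(-3936) = -33364*1/45224 - 1*(-35424) = -8341/11306 + 35424 = 400495403/11306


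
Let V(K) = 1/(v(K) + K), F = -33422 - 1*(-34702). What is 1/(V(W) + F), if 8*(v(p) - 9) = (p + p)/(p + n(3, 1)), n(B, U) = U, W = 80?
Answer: 7229/9253201 ≈ 0.00078124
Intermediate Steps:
F = 1280 (F = -33422 + 34702 = 1280)
v(p) = 9 + p/(4*(1 + p)) (v(p) = 9 + ((p + p)/(p + 1))/8 = 9 + ((2*p)/(1 + p))/8 = 9 + (2*p/(1 + p))/8 = 9 + p/(4*(1 + p)))
V(K) = 1/(K + (36 + 37*K)/(4*(1 + K))) (V(K) = 1/((36 + 37*K)/(4*(1 + K)) + K) = 1/(K + (36 + 37*K)/(4*(1 + K))))
1/(V(W) + F) = 1/(4*(1 + 80)/(36 + 4*80² + 41*80) + 1280) = 1/(4*81/(36 + 4*6400 + 3280) + 1280) = 1/(4*81/(36 + 25600 + 3280) + 1280) = 1/(4*81/28916 + 1280) = 1/(4*(1/28916)*81 + 1280) = 1/(81/7229 + 1280) = 1/(9253201/7229) = 7229/9253201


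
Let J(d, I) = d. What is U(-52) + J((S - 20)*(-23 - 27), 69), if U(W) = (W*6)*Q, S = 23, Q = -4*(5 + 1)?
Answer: 7338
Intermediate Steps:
Q = -24 (Q = -4*6 = -24)
U(W) = -144*W (U(W) = (W*6)*(-24) = (6*W)*(-24) = -144*W)
U(-52) + J((S - 20)*(-23 - 27), 69) = -144*(-52) + (23 - 20)*(-23 - 27) = 7488 + 3*(-50) = 7488 - 150 = 7338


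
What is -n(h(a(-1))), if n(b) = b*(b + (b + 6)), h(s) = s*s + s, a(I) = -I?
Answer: -20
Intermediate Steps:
h(s) = s + s**2 (h(s) = s**2 + s = s + s**2)
n(b) = b*(6 + 2*b) (n(b) = b*(b + (6 + b)) = b*(6 + 2*b))
-n(h(a(-1))) = -2*(-1*(-1))*(1 - 1*(-1))*(3 + (-1*(-1))*(1 - 1*(-1))) = -2*1*(1 + 1)*(3 + 1*(1 + 1)) = -2*1*2*(3 + 1*2) = -2*2*(3 + 2) = -2*2*5 = -1*20 = -20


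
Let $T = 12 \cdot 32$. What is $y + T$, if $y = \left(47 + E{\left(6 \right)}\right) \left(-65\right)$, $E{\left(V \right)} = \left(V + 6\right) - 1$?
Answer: $-3386$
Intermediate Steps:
$E{\left(V \right)} = 5 + V$ ($E{\left(V \right)} = \left(6 + V\right) - 1 = 5 + V$)
$T = 384$
$y = -3770$ ($y = \left(47 + \left(5 + 6\right)\right) \left(-65\right) = \left(47 + 11\right) \left(-65\right) = 58 \left(-65\right) = -3770$)
$y + T = -3770 + 384 = -3386$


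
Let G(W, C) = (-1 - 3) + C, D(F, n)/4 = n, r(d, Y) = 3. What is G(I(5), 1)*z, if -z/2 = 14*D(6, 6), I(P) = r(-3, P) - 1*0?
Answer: 2016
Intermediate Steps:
D(F, n) = 4*n
I(P) = 3 (I(P) = 3 - 1*0 = 3 + 0 = 3)
G(W, C) = -4 + C
z = -672 (z = -28*4*6 = -28*24 = -2*336 = -672)
G(I(5), 1)*z = (-4 + 1)*(-672) = -3*(-672) = 2016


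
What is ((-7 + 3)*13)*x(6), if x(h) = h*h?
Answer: -1872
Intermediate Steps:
x(h) = h²
((-7 + 3)*13)*x(6) = ((-7 + 3)*13)*6² = -4*13*36 = -52*36 = -1872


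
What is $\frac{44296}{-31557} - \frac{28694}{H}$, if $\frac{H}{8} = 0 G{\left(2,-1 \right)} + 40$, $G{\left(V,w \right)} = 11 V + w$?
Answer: $- \frac{459835639}{5049120} \approx -91.072$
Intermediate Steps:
$G{\left(V,w \right)} = w + 11 V$
$H = 320$ ($H = 8 \left(0 \left(-1 + 11 \cdot 2\right) + 40\right) = 8 \left(0 \left(-1 + 22\right) + 40\right) = 8 \left(0 \cdot 21 + 40\right) = 8 \left(0 + 40\right) = 8 \cdot 40 = 320$)
$\frac{44296}{-31557} - \frac{28694}{H} = \frac{44296}{-31557} - \frac{28694}{320} = 44296 \left(- \frac{1}{31557}\right) - \frac{14347}{160} = - \frac{44296}{31557} - \frac{14347}{160} = - \frac{459835639}{5049120}$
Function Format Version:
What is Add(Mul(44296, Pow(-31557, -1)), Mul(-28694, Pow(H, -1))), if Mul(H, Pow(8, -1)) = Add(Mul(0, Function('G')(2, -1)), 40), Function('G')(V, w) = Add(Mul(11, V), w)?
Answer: Rational(-459835639, 5049120) ≈ -91.072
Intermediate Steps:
Function('G')(V, w) = Add(w, Mul(11, V))
H = 320 (H = Mul(8, Add(Mul(0, Add(-1, Mul(11, 2))), 40)) = Mul(8, Add(Mul(0, Add(-1, 22)), 40)) = Mul(8, Add(Mul(0, 21), 40)) = Mul(8, Add(0, 40)) = Mul(8, 40) = 320)
Add(Mul(44296, Pow(-31557, -1)), Mul(-28694, Pow(H, -1))) = Add(Mul(44296, Pow(-31557, -1)), Mul(-28694, Pow(320, -1))) = Add(Mul(44296, Rational(-1, 31557)), Mul(-28694, Rational(1, 320))) = Add(Rational(-44296, 31557), Rational(-14347, 160)) = Rational(-459835639, 5049120)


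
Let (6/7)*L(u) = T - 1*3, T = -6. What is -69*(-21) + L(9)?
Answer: 2877/2 ≈ 1438.5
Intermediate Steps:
L(u) = -21/2 (L(u) = 7*(-6 - 1*3)/6 = 7*(-6 - 3)/6 = (7/6)*(-9) = -21/2)
-69*(-21) + L(9) = -69*(-21) - 21/2 = 1449 - 21/2 = 2877/2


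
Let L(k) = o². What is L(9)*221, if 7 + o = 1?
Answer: 7956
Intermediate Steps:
o = -6 (o = -7 + 1 = -6)
L(k) = 36 (L(k) = (-6)² = 36)
L(9)*221 = 36*221 = 7956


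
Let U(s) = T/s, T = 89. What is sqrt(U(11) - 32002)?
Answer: I*sqrt(3871263)/11 ≈ 178.87*I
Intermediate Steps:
U(s) = 89/s
sqrt(U(11) - 32002) = sqrt(89/11 - 32002) = sqrt(-351933/11) = I*sqrt(3871263)/11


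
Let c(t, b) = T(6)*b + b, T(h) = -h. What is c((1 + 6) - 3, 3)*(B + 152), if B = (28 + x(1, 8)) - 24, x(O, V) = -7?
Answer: -2235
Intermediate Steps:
c(t, b) = -5*b (c(t, b) = (-1*6)*b + b = -6*b + b = -5*b)
B = -3 (B = (28 - 7) - 24 = 21 - 24 = -3)
c((1 + 6) - 3, 3)*(B + 152) = (-5*3)*(-3 + 152) = -15*149 = -2235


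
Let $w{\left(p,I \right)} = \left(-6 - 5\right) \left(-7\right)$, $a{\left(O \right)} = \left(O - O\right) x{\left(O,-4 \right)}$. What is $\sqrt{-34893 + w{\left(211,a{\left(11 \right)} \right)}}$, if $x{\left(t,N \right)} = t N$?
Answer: $32 i \sqrt{34} \approx 186.59 i$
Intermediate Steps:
$x{\left(t,N \right)} = N t$
$a{\left(O \right)} = 0$ ($a{\left(O \right)} = \left(O - O\right) \left(- 4 O\right) = 0 \left(- 4 O\right) = 0$)
$w{\left(p,I \right)} = 77$ ($w{\left(p,I \right)} = \left(-11\right) \left(-7\right) = 77$)
$\sqrt{-34893 + w{\left(211,a{\left(11 \right)} \right)}} = \sqrt{-34893 + 77} = \sqrt{-34816} = 32 i \sqrt{34}$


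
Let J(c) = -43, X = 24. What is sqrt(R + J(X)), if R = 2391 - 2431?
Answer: I*sqrt(83) ≈ 9.1104*I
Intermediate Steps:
R = -40
sqrt(R + J(X)) = sqrt(-40 - 43) = sqrt(-83) = I*sqrt(83)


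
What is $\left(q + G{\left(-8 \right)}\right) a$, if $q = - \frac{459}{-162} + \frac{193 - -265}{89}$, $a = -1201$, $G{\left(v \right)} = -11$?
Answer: $\frac{1937213}{534} \approx 3627.7$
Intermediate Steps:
$q = \frac{4261}{534}$ ($q = \left(-459\right) \left(- \frac{1}{162}\right) + \left(193 + 265\right) \frac{1}{89} = \frac{17}{6} + 458 \cdot \frac{1}{89} = \frac{17}{6} + \frac{458}{89} = \frac{4261}{534} \approx 7.9794$)
$\left(q + G{\left(-8 \right)}\right) a = \left(\frac{4261}{534} - 11\right) \left(-1201\right) = \left(- \frac{1613}{534}\right) \left(-1201\right) = \frac{1937213}{534}$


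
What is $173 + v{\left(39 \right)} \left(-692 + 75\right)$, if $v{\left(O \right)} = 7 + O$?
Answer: $-28209$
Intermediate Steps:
$173 + v{\left(39 \right)} \left(-692 + 75\right) = 173 + \left(7 + 39\right) \left(-692 + 75\right) = 173 + 46 \left(-617\right) = 173 - 28382 = -28209$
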